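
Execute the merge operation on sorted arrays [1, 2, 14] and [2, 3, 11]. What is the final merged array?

Merging process:

Compare 1 vs 2: take 1 from left. Merged: [1]
Compare 2 vs 2: take 2 from left. Merged: [1, 2]
Compare 14 vs 2: take 2 from right. Merged: [1, 2, 2]
Compare 14 vs 3: take 3 from right. Merged: [1, 2, 2, 3]
Compare 14 vs 11: take 11 from right. Merged: [1, 2, 2, 3, 11]
Append remaining from left: [14]. Merged: [1, 2, 2, 3, 11, 14]

Final merged array: [1, 2, 2, 3, 11, 14]
Total comparisons: 5

The merged array is [1, 2, 2, 3, 11, 14], requiring 5 comparisons. The merge step runs in O(n) time where n is the total number of elements.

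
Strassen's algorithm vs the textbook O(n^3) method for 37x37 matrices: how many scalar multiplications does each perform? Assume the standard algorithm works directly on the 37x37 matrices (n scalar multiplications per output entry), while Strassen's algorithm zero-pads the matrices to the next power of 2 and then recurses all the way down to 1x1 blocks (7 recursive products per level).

Matrix multiplication for 37x37 matrices:

Strassen's algorithm requires power-of-2 dimensions. Pad 37x37 to 64x64 (next power of 2).

Standard algorithm: 37^3 = 50653 multiplications
Strassen's algorithm: 7^(log2(64)) = 7^6 = 117649 multiplications
Difference: 50653 - 117649 = -66996 (Strassen uses MORE here due to padding overhead — for small or just-over-power-of-2 n, padding can outweigh the per-level savings)

Standard: 50653 multiplications (37^3). Strassen: 117649 multiplications (7^6, after padding to 64x64). Strassen reduces 8 recursive multiplications to 7 at each level.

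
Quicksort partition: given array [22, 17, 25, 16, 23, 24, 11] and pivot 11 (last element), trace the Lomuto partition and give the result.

Lomuto partition with pivot = 11:

Initial array: [22, 17, 25, 16, 23, 24, 11]

arr[0]=22 > 11: no swap
arr[1]=17 > 11: no swap
arr[2]=25 > 11: no swap
arr[3]=16 > 11: no swap
arr[4]=23 > 11: no swap
arr[5]=24 > 11: no swap

Place pivot at position 0: [11, 17, 25, 16, 23, 24, 22]
Pivot position: 0

After partitioning with pivot 11, the array becomes [11, 17, 25, 16, 23, 24, 22]. The pivot is placed at index 0. All elements to the left of the pivot are <= 11, and all elements to the right are > 11.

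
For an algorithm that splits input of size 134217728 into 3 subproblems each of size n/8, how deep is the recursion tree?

For divide and conquer with division factor 8:

Problem sizes at each level:
Level 0: 134217728
Level 1: 16777216
Level 2: 2097152
Level 3: 262144
Level 4: 32768
Level 5: 4096
Level 6: 512
Level 7: 64
Level 8: 8
Level 9: 1

The root is level 0 and the size-1 base case is level 9 (the tree spans levels 0 through 9, i.e. 10 levels counting the root), so the depth is the number of divisions: log_8(134217728) = 9

The recursion tree depth is log_8(134217728) = 9. At each level, the problem size is divided by 8, so it takes 9 divisions to reduce to a base case of size 1. The algorithm makes 3 recursive calls at each level.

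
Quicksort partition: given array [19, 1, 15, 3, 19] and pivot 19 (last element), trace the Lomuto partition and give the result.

Lomuto partition with pivot = 19:

Initial array: [19, 1, 15, 3, 19]

arr[0]=19 <= 19: swap with position 0, array becomes [19, 1, 15, 3, 19]
arr[1]=1 <= 19: swap with position 1, array becomes [19, 1, 15, 3, 19]
arr[2]=15 <= 19: swap with position 2, array becomes [19, 1, 15, 3, 19]
arr[3]=3 <= 19: swap with position 3, array becomes [19, 1, 15, 3, 19]

Place pivot at position 4: [19, 1, 15, 3, 19]
Pivot position: 4

After partitioning with pivot 19, the array becomes [19, 1, 15, 3, 19]. The pivot is placed at index 4. All elements to the left of the pivot are <= 19, and all elements to the right are > 19.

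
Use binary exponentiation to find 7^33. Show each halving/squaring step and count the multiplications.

Computing 7^33 by squaring (build up from 7^1; each line after the first costs one multiplication):

7^1 = 7
7^2 = (7^1)^2 = 7^2 = 49
7^4 = (7^2)^2 = 49^2 = 2401
7^8 = (7^4)^2 = 2401^2 = 5764801
7^16 = (7^8)^2 = 5764801^2 = 33232930569601
7^32 = (7^16)^2 = 33232930569601^2 = 1104427674243920646305299201
7^33 = 7 * 7^32 = 7 * 1104427674243920646305299201 = 7730993719707444524137094407

Result: 7730993719707444524137094407
Multiplications needed: 6 (6 lines after 7^1)

7^33 = 7730993719707444524137094407. Using exponentiation by squaring, this requires 6 multiplications. The key idea: if the exponent is even, square the half-power; if odd, multiply by the base once.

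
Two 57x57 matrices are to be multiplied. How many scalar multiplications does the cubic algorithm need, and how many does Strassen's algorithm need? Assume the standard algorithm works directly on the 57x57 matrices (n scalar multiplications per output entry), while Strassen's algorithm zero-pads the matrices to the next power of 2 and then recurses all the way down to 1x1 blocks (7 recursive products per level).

Matrix multiplication for 57x57 matrices:

Strassen's algorithm requires power-of-2 dimensions. Pad 57x57 to 64x64 (next power of 2).

Standard algorithm: 57^3 = 185193 multiplications
Strassen's algorithm: 7^(log2(64)) = 7^6 = 117649 multiplications
Savings: 185193 - 117649 = 67544 multiplications

Standard: 185193 multiplications (57^3). Strassen: 117649 multiplications (7^6, after padding to 64x64). Strassen reduces 8 recursive multiplications to 7 at each level.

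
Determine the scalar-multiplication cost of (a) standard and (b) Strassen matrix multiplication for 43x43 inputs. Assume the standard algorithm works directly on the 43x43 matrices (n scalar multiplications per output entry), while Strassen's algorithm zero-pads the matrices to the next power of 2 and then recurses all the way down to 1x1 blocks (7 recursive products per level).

Matrix multiplication for 43x43 matrices:

Strassen's algorithm requires power-of-2 dimensions. Pad 43x43 to 64x64 (next power of 2).

Standard algorithm: 43^3 = 79507 multiplications
Strassen's algorithm: 7^(log2(64)) = 7^6 = 117649 multiplications
Difference: 79507 - 117649 = -38142 (Strassen uses MORE here due to padding overhead — for small or just-over-power-of-2 n, padding can outweigh the per-level savings)

Standard: 79507 multiplications (43^3). Strassen: 117649 multiplications (7^6, after padding to 64x64). Strassen reduces 8 recursive multiplications to 7 at each level.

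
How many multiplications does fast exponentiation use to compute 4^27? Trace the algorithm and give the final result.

Computing 4^27 by squaring (build up from 4^1; each line after the first costs one multiplication):

4^1 = 4
4^2 = (4^1)^2 = 4^2 = 16
4^3 = 4 * 4^2 = 4 * 16 = 64
4^6 = (4^3)^2 = 64^2 = 4096
4^12 = (4^6)^2 = 4096^2 = 16777216
4^13 = 4 * 4^12 = 4 * 16777216 = 67108864
4^26 = (4^13)^2 = 67108864^2 = 4503599627370496
4^27 = 4 * 4^26 = 4 * 4503599627370496 = 18014398509481984

Result: 18014398509481984
Multiplications needed: 7 (7 lines after 4^1)

4^27 = 18014398509481984. Using exponentiation by squaring, this requires 7 multiplications. The key idea: if the exponent is even, square the half-power; if odd, multiply by the base once.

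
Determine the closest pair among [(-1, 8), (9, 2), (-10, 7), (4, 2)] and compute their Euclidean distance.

Computing all pairwise distances among 4 points:

d((-1, 8), (9, 2)) = 11.6619
d((-1, 8), (-10, 7)) = 9.0554
d((-1, 8), (4, 2)) = 7.8102
d((9, 2), (-10, 7)) = 19.6469
d((9, 2), (4, 2)) = 5.0 <-- minimum
d((-10, 7), (4, 2)) = 14.8661

Closest pair: (9, 2) and (4, 2) with distance 5.0

The closest pair is (9, 2) and (4, 2) with Euclidean distance 5.0. For 4 points, brute-force pairwise comparison is shown above. For large n, the divide-and-conquer algorithm (sort by x, recurse on halves, check the dividing strip) achieves O(n log n).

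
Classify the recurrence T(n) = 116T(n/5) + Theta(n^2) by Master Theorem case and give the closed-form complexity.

Master Theorem for T(n) = 116T(n/5) + O(n^2):

a = 116, b = 5, c = 2
log_b(a) = log_5(116) = 2.9536

Case 1: c = 2 < log_5(116) = 2.9536
T(n) = O(n^(log_5 116))

For T(n) = 116T(n/5) + O(n^2): log_5(116) = 2.9536. This is Case 1 of the Master Theorem (c < log_b(a), work dominated by leaves), giving O(n^(log_5 116)).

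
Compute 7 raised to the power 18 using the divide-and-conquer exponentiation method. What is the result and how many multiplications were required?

Computing 7^18 by squaring (build up from 7^1; each line after the first costs one multiplication):

7^1 = 7
7^2 = (7^1)^2 = 7^2 = 49
7^4 = (7^2)^2 = 49^2 = 2401
7^8 = (7^4)^2 = 2401^2 = 5764801
7^9 = 7 * 7^8 = 7 * 5764801 = 40353607
7^18 = (7^9)^2 = 40353607^2 = 1628413597910449

Result: 1628413597910449
Multiplications needed: 5 (5 lines after 7^1)

7^18 = 1628413597910449. Using exponentiation by squaring, this requires 5 multiplications. The key idea: if the exponent is even, square the half-power; if odd, multiply by the base once.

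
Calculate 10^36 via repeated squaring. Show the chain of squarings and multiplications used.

Computing 10^36 by squaring (build up from 10^1; each line after the first costs one multiplication):

10^1 = 10
10^2 = (10^1)^2 = 10^2 = 100
10^4 = (10^2)^2 = 100^2 = 10000
10^8 = (10^4)^2 = 10000^2 = 100000000
10^9 = 10 * 10^8 = 10 * 100000000 = 1000000000
10^18 = (10^9)^2 = 1000000000^2 = 1000000000000000000
10^36 = (10^18)^2 = 1000000000000000000^2 = 1000000000000000000000000000000000000

Result: 1000000000000000000000000000000000000
Multiplications needed: 6 (6 lines after 10^1)

10^36 = 1000000000000000000000000000000000000. Using exponentiation by squaring, this requires 6 multiplications. The key idea: if the exponent is even, square the half-power; if odd, multiply by the base once.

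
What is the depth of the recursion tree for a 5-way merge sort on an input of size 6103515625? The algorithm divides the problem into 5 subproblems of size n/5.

For divide and conquer with division factor 5:

Problem sizes at each level:
Level 0: 6103515625
Level 1: 1220703125
Level 2: 244140625
Level 3: 48828125
Level 4: 9765625
Level 5: 1953125
Level 6: 390625
Level 7: 78125
Level 8: 15625
Level 9: 3125
Level 10: 625
Level 11: 125
Level 12: 25
Level 13: 5
Level 14: 1

The root is level 0 and the size-1 base case is level 14 (the tree spans levels 0 through 14, i.e. 15 levels counting the root), so the depth is the number of divisions: log_5(6103515625) = 14

The recursion tree depth is log_5(6103515625) = 14. At each level, the problem size is divided by 5, so it takes 14 divisions to reduce to a base case of size 1. The algorithm makes 5 recursive calls at each level.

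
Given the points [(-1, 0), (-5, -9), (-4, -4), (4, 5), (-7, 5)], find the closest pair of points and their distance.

Computing all pairwise distances among 5 points:

d((-1, 0), (-5, -9)) = 9.8489
d((-1, 0), (-4, -4)) = 5.0 <-- minimum
d((-1, 0), (4, 5)) = 7.0711
d((-1, 0), (-7, 5)) = 7.8102
d((-5, -9), (-4, -4)) = 5.099
d((-5, -9), (4, 5)) = 16.6433
d((-5, -9), (-7, 5)) = 14.1421
d((-4, -4), (4, 5)) = 12.0416
d((-4, -4), (-7, 5)) = 9.4868
d((4, 5), (-7, 5)) = 11.0

Closest pair: (-1, 0) and (-4, -4) with distance 5.0

The closest pair is (-1, 0) and (-4, -4) with Euclidean distance 5.0. For 5 points, brute-force pairwise comparison is shown above. For large n, the divide-and-conquer algorithm (sort by x, recurse on halves, check the dividing strip) achieves O(n log n).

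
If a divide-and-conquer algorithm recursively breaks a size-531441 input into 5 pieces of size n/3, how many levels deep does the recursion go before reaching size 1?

For divide and conquer with division factor 3:

Problem sizes at each level:
Level 0: 531441
Level 1: 177147
Level 2: 59049
Level 3: 19683
Level 4: 6561
Level 5: 2187
Level 6: 729
Level 7: 243
Level 8: 81
Level 9: 27
Level 10: 9
Level 11: 3
Level 12: 1

The root is level 0 and the size-1 base case is level 12 (the tree spans levels 0 through 12, i.e. 13 levels counting the root), so the depth is the number of divisions: log_3(531441) = 12

The recursion tree depth is log_3(531441) = 12. At each level, the problem size is divided by 3, so it takes 12 divisions to reduce to a base case of size 1. The algorithm makes 5 recursive calls at each level.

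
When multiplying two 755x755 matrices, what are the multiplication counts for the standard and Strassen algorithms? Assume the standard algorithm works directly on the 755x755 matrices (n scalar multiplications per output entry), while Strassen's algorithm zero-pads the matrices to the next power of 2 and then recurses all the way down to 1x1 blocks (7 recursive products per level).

Matrix multiplication for 755x755 matrices:

Strassen's algorithm requires power-of-2 dimensions. Pad 755x755 to 1024x1024 (next power of 2).

Standard algorithm: 755^3 = 430368875 multiplications
Strassen's algorithm: 7^(log2(1024)) = 7^10 = 282475249 multiplications
Savings: 430368875 - 282475249 = 147893626 multiplications

Standard: 430368875 multiplications (755^3). Strassen: 282475249 multiplications (7^10, after padding to 1024x1024). Strassen reduces 8 recursive multiplications to 7 at each level.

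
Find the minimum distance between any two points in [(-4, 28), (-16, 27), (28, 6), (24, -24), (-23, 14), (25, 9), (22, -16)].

Computing all pairwise distances among 7 points:

d((-4, 28), (-16, 27)) = 12.0416
d((-4, 28), (28, 6)) = 38.833
d((-4, 28), (24, -24)) = 59.0593
d((-4, 28), (-23, 14)) = 23.6008
d((-4, 28), (25, 9)) = 34.6699
d((-4, 28), (22, -16)) = 51.1077
d((-16, 27), (28, 6)) = 48.7545
d((-16, 27), (24, -24)) = 64.8151
d((-16, 27), (-23, 14)) = 14.7648
d((-16, 27), (25, 9)) = 44.7772
d((-16, 27), (22, -16)) = 57.3847
d((28, 6), (24, -24)) = 30.2655
d((28, 6), (-23, 14)) = 51.6236
d((28, 6), (25, 9)) = 4.2426 <-- minimum
d((28, 6), (22, -16)) = 22.8035
d((24, -24), (-23, 14)) = 60.4401
d((24, -24), (25, 9)) = 33.0151
d((24, -24), (22, -16)) = 8.2462
d((-23, 14), (25, 9)) = 48.2597
d((-23, 14), (22, -16)) = 54.0833
d((25, 9), (22, -16)) = 25.1794

Closest pair: (28, 6) and (25, 9) with distance 4.2426

The closest pair is (28, 6) and (25, 9) with Euclidean distance 4.2426. For 7 points, brute-force pairwise comparison is shown above. For large n, the divide-and-conquer algorithm (sort by x, recurse on halves, check the dividing strip) achieves O(n log n).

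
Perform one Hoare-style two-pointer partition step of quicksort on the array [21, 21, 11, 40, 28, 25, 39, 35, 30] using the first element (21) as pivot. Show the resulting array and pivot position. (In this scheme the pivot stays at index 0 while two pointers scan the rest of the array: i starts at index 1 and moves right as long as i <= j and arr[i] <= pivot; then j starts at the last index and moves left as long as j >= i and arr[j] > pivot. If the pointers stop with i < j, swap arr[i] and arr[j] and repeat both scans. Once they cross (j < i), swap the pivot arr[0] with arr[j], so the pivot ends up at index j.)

Hoare-style two-pointer partition with pivot = 21:

Initial array: [21, 21, 11, 40, 28, 25, 39, 35, 30]

Pointers start at i = 1, j = 8.
i ends at 3, j ends at 2: the pointers have crossed (j < i), so scanning stops.

Swap pivot arr[0] with arr[2] to place pivot at position 2: [11, 21, 21, 40, 28, 25, 39, 35, 30]
Pivot position: 2

After partitioning with pivot 21, the array becomes [11, 21, 21, 40, 28, 25, 39, 35, 30]. The pivot is placed at index 2. All elements to the left of the pivot are <= 21, and all elements to the right are > 21.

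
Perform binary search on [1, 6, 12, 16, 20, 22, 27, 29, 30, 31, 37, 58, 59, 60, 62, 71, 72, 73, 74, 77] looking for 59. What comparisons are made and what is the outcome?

Binary search for 59 in [1, 6, 12, 16, 20, 22, 27, 29, 30, 31, 37, 58, 59, 60, 62, 71, 72, 73, 74, 77]:

lo=0, hi=19, mid=9, arr[mid]=31 -> 31 < 59, search right half
lo=10, hi=19, mid=14, arr[mid]=62 -> 62 > 59, search left half
lo=10, hi=13, mid=11, arr[mid]=58 -> 58 < 59, search right half
lo=12, hi=13, mid=12, arr[mid]=59 -> Found target at index 12!

Binary search finds 59 at index 12 after 4 comparisons. The search repeatedly halves the search space by comparing with the middle element.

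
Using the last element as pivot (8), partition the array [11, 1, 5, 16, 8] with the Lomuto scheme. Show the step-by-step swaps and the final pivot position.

Lomuto partition with pivot = 8:

Initial array: [11, 1, 5, 16, 8]

arr[0]=11 > 8: no swap
arr[1]=1 <= 8: swap with position 0, array becomes [1, 11, 5, 16, 8]
arr[2]=5 <= 8: swap with position 1, array becomes [1, 5, 11, 16, 8]
arr[3]=16 > 8: no swap

Place pivot at position 2: [1, 5, 8, 16, 11]
Pivot position: 2

After partitioning with pivot 8, the array becomes [1, 5, 8, 16, 11]. The pivot is placed at index 2. All elements to the left of the pivot are <= 8, and all elements to the right are > 8.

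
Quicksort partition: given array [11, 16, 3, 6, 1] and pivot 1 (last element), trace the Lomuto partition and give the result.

Lomuto partition with pivot = 1:

Initial array: [11, 16, 3, 6, 1]

arr[0]=11 > 1: no swap
arr[1]=16 > 1: no swap
arr[2]=3 > 1: no swap
arr[3]=6 > 1: no swap

Place pivot at position 0: [1, 16, 3, 6, 11]
Pivot position: 0

After partitioning with pivot 1, the array becomes [1, 16, 3, 6, 11]. The pivot is placed at index 0. All elements to the left of the pivot are <= 1, and all elements to the right are > 1.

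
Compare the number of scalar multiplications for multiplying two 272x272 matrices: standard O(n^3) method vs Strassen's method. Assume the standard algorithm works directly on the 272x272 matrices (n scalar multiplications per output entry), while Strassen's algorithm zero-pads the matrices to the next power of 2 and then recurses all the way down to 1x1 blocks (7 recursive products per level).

Matrix multiplication for 272x272 matrices:

Strassen's algorithm requires power-of-2 dimensions. Pad 272x272 to 512x512 (next power of 2).

Standard algorithm: 272^3 = 20123648 multiplications
Strassen's algorithm: 7^(log2(512)) = 7^9 = 40353607 multiplications
Difference: 20123648 - 40353607 = -20229959 (Strassen uses MORE here due to padding overhead — for small or just-over-power-of-2 n, padding can outweigh the per-level savings)

Standard: 20123648 multiplications (272^3). Strassen: 40353607 multiplications (7^9, after padding to 512x512). Strassen reduces 8 recursive multiplications to 7 at each level.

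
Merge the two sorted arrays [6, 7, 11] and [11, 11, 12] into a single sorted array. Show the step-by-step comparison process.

Merging process:

Compare 6 vs 11: take 6 from left. Merged: [6]
Compare 7 vs 11: take 7 from left. Merged: [6, 7]
Compare 11 vs 11: take 11 from left. Merged: [6, 7, 11]
Append remaining from right: [11, 11, 12]. Merged: [6, 7, 11, 11, 11, 12]

Final merged array: [6, 7, 11, 11, 11, 12]
Total comparisons: 3

The merged array is [6, 7, 11, 11, 11, 12], requiring 3 comparisons. The merge step runs in O(n) time where n is the total number of elements.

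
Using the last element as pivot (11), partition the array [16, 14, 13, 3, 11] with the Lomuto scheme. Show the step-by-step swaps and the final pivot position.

Lomuto partition with pivot = 11:

Initial array: [16, 14, 13, 3, 11]

arr[0]=16 > 11: no swap
arr[1]=14 > 11: no swap
arr[2]=13 > 11: no swap
arr[3]=3 <= 11: swap with position 0, array becomes [3, 14, 13, 16, 11]

Place pivot at position 1: [3, 11, 13, 16, 14]
Pivot position: 1

After partitioning with pivot 11, the array becomes [3, 11, 13, 16, 14]. The pivot is placed at index 1. All elements to the left of the pivot are <= 11, and all elements to the right are > 11.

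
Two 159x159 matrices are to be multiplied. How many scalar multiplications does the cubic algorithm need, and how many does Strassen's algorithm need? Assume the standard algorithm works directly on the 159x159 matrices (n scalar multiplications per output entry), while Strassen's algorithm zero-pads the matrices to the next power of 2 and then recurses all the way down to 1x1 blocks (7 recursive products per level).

Matrix multiplication for 159x159 matrices:

Strassen's algorithm requires power-of-2 dimensions. Pad 159x159 to 256x256 (next power of 2).

Standard algorithm: 159^3 = 4019679 multiplications
Strassen's algorithm: 7^(log2(256)) = 7^8 = 5764801 multiplications
Difference: 4019679 - 5764801 = -1745122 (Strassen uses MORE here due to padding overhead — for small or just-over-power-of-2 n, padding can outweigh the per-level savings)

Standard: 4019679 multiplications (159^3). Strassen: 5764801 multiplications (7^8, after padding to 256x256). Strassen reduces 8 recursive multiplications to 7 at each level.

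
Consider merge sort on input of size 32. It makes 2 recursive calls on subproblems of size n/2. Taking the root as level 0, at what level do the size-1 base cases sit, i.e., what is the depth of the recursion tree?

For divide and conquer with division factor 2:

Problem sizes at each level:
Level 0: 32
Level 1: 16
Level 2: 8
Level 3: 4
Level 4: 2
Level 5: 1

The root is level 0 and the size-1 base case is level 5 (the tree spans levels 0 through 5, i.e. 6 levels counting the root), so the depth is the number of divisions: log_2(32) = 5

The recursion tree depth is log_2(32) = 5. At each level, the problem size is divided by 2, so it takes 5 divisions to reduce to a base case of size 1. The algorithm makes 2 recursive calls at each level.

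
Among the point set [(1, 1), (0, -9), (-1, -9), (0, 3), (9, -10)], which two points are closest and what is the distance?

Computing all pairwise distances among 5 points:

d((1, 1), (0, -9)) = 10.0499
d((1, 1), (-1, -9)) = 10.198
d((1, 1), (0, 3)) = 2.2361
d((1, 1), (9, -10)) = 13.6015
d((0, -9), (-1, -9)) = 1.0 <-- minimum
d((0, -9), (0, 3)) = 12.0
d((0, -9), (9, -10)) = 9.0554
d((-1, -9), (0, 3)) = 12.0416
d((-1, -9), (9, -10)) = 10.0499
d((0, 3), (9, -10)) = 15.8114

Closest pair: (0, -9) and (-1, -9) with distance 1.0

The closest pair is (0, -9) and (-1, -9) with Euclidean distance 1.0. For 5 points, brute-force pairwise comparison is shown above. For large n, the divide-and-conquer algorithm (sort by x, recurse on halves, check the dividing strip) achieves O(n log n).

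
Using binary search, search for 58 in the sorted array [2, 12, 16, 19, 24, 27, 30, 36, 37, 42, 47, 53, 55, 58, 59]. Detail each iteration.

Binary search for 58 in [2, 12, 16, 19, 24, 27, 30, 36, 37, 42, 47, 53, 55, 58, 59]:

lo=0, hi=14, mid=7, arr[mid]=36 -> 36 < 58, search right half
lo=8, hi=14, mid=11, arr[mid]=53 -> 53 < 58, search right half
lo=12, hi=14, mid=13, arr[mid]=58 -> Found target at index 13!

Binary search finds 58 at index 13 after 3 comparisons. The search repeatedly halves the search space by comparing with the middle element.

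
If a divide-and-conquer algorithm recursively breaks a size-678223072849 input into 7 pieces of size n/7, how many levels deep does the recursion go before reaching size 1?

For divide and conquer with division factor 7:

Problem sizes at each level:
Level 0: 678223072849
Level 1: 96889010407
Level 2: 13841287201
Level 3: 1977326743
Level 4: 282475249
Level 5: 40353607
Level 6: 5764801
Level 7: 823543
Level 8: 117649
Level 9: 16807
Level 10: 2401
Level 11: 343
Level 12: 49
Level 13: 7
Level 14: 1

The root is level 0 and the size-1 base case is level 14 (the tree spans levels 0 through 14, i.e. 15 levels counting the root), so the depth is the number of divisions: log_7(678223072849) = 14

The recursion tree depth is log_7(678223072849) = 14. At each level, the problem size is divided by 7, so it takes 14 divisions to reduce to a base case of size 1. The algorithm makes 7 recursive calls at each level.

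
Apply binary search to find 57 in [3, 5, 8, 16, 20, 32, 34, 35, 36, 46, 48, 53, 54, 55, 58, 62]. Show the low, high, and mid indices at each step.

Binary search for 57 in [3, 5, 8, 16, 20, 32, 34, 35, 36, 46, 48, 53, 54, 55, 58, 62]:

lo=0, hi=15, mid=7, arr[mid]=35 -> 35 < 57, search right half
lo=8, hi=15, mid=11, arr[mid]=53 -> 53 < 57, search right half
lo=12, hi=15, mid=13, arr[mid]=55 -> 55 < 57, search right half
lo=14, hi=15, mid=14, arr[mid]=58 -> 58 > 57, search left half
lo=14 > hi=13, target 57 not found

Binary search determines that 57 is not in the array after 4 comparisons. The search space was exhausted without finding the target.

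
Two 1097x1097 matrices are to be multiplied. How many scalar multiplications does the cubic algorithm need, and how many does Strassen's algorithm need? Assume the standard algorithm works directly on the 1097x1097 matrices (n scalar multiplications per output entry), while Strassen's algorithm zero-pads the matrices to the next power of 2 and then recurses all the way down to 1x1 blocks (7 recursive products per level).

Matrix multiplication for 1097x1097 matrices:

Strassen's algorithm requires power-of-2 dimensions. Pad 1097x1097 to 2048x2048 (next power of 2).

Standard algorithm: 1097^3 = 1320139673 multiplications
Strassen's algorithm: 7^(log2(2048)) = 7^11 = 1977326743 multiplications
Difference: 1320139673 - 1977326743 = -657187070 (Strassen uses MORE here due to padding overhead — for small or just-over-power-of-2 n, padding can outweigh the per-level savings)

Standard: 1320139673 multiplications (1097^3). Strassen: 1977326743 multiplications (7^11, after padding to 2048x2048). Strassen reduces 8 recursive multiplications to 7 at each level.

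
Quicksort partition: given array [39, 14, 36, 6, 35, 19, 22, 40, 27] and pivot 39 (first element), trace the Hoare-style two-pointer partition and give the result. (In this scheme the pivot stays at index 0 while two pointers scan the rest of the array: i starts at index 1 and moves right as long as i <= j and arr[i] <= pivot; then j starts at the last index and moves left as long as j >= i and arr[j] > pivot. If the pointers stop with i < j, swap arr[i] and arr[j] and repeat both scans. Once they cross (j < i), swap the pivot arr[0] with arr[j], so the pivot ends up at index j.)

Hoare-style two-pointer partition with pivot = 39:

Initial array: [39, 14, 36, 6, 35, 19, 22, 40, 27]

Pointers start at i = 1, j = 8.
i stops at index 7 (arr[7]=40 > 39), j stops at index 8 (arr[8]=27 <= 39): swap arr[7] and arr[8], array becomes [39, 14, 36, 6, 35, 19, 22, 27, 40]
i ends at 8, j ends at 7: the pointers have crossed (j < i), so scanning stops.

Swap pivot arr[0] with arr[7] to place pivot at position 7: [27, 14, 36, 6, 35, 19, 22, 39, 40]
Pivot position: 7

After partitioning with pivot 39, the array becomes [27, 14, 36, 6, 35, 19, 22, 39, 40]. The pivot is placed at index 7. All elements to the left of the pivot are <= 39, and all elements to the right are > 39.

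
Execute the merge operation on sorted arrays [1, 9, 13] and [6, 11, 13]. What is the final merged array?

Merging process:

Compare 1 vs 6: take 1 from left. Merged: [1]
Compare 9 vs 6: take 6 from right. Merged: [1, 6]
Compare 9 vs 11: take 9 from left. Merged: [1, 6, 9]
Compare 13 vs 11: take 11 from right. Merged: [1, 6, 9, 11]
Compare 13 vs 13: take 13 from left. Merged: [1, 6, 9, 11, 13]
Append remaining from right: [13]. Merged: [1, 6, 9, 11, 13, 13]

Final merged array: [1, 6, 9, 11, 13, 13]
Total comparisons: 5

The merged array is [1, 6, 9, 11, 13, 13], requiring 5 comparisons. The merge step runs in O(n) time where n is the total number of elements.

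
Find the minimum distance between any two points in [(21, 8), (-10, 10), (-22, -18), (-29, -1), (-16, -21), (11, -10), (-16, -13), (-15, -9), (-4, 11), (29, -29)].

Computing all pairwise distances among 10 points:

d((21, 8), (-10, 10)) = 31.0644
d((21, 8), (-22, -18)) = 50.2494
d((21, 8), (-29, -1)) = 50.8035
d((21, 8), (-16, -21)) = 47.0106
d((21, 8), (11, -10)) = 20.5913
d((21, 8), (-16, -13)) = 42.5441
d((21, 8), (-15, -9)) = 39.8121
d((21, 8), (-4, 11)) = 25.1794
d((21, 8), (29, -29)) = 37.855
d((-10, 10), (-22, -18)) = 30.4631
d((-10, 10), (-29, -1)) = 21.9545
d((-10, 10), (-16, -21)) = 31.5753
d((-10, 10), (11, -10)) = 29.0
d((-10, 10), (-16, -13)) = 23.7697
d((-10, 10), (-15, -9)) = 19.6469
d((-10, 10), (-4, 11)) = 6.0828
d((-10, 10), (29, -29)) = 55.1543
d((-22, -18), (-29, -1)) = 18.3848
d((-22, -18), (-16, -21)) = 6.7082
d((-22, -18), (11, -10)) = 33.9559
d((-22, -18), (-16, -13)) = 7.8102
d((-22, -18), (-15, -9)) = 11.4018
d((-22, -18), (-4, 11)) = 34.1321
d((-22, -18), (29, -29)) = 52.1728
d((-29, -1), (-16, -21)) = 23.8537
d((-29, -1), (11, -10)) = 41.0
d((-29, -1), (-16, -13)) = 17.6918
d((-29, -1), (-15, -9)) = 16.1245
d((-29, -1), (-4, 11)) = 27.7308
d((-29, -1), (29, -29)) = 64.405
d((-16, -21), (11, -10)) = 29.1548
d((-16, -21), (-16, -13)) = 8.0
d((-16, -21), (-15, -9)) = 12.0416
d((-16, -21), (-4, 11)) = 34.176
d((-16, -21), (29, -29)) = 45.7056
d((11, -10), (-16, -13)) = 27.1662
d((11, -10), (-15, -9)) = 26.0192
d((11, -10), (-4, 11)) = 25.807
d((11, -10), (29, -29)) = 26.1725
d((-16, -13), (-15, -9)) = 4.1231 <-- minimum
d((-16, -13), (-4, 11)) = 26.8328
d((-16, -13), (29, -29)) = 47.7598
d((-15, -9), (-4, 11)) = 22.8254
d((-15, -9), (29, -29)) = 48.3322
d((-4, 11), (29, -29)) = 51.8556

Closest pair: (-16, -13) and (-15, -9) with distance 4.1231

The closest pair is (-16, -13) and (-15, -9) with Euclidean distance 4.1231. For 10 points, brute-force pairwise comparison is shown above. For large n, the divide-and-conquer algorithm (sort by x, recurse on halves, check the dividing strip) achieves O(n log n).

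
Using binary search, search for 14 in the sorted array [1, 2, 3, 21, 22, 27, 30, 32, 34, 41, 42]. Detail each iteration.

Binary search for 14 in [1, 2, 3, 21, 22, 27, 30, 32, 34, 41, 42]:

lo=0, hi=10, mid=5, arr[mid]=27 -> 27 > 14, search left half
lo=0, hi=4, mid=2, arr[mid]=3 -> 3 < 14, search right half
lo=3, hi=4, mid=3, arr[mid]=21 -> 21 > 14, search left half
lo=3 > hi=2, target 14 not found

Binary search determines that 14 is not in the array after 3 comparisons. The search space was exhausted without finding the target.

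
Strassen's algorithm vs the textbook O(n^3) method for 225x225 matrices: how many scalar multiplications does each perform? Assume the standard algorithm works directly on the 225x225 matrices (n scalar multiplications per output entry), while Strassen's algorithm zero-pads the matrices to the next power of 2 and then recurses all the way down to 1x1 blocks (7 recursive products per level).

Matrix multiplication for 225x225 matrices:

Strassen's algorithm requires power-of-2 dimensions. Pad 225x225 to 256x256 (next power of 2).

Standard algorithm: 225^3 = 11390625 multiplications
Strassen's algorithm: 7^(log2(256)) = 7^8 = 5764801 multiplications
Savings: 11390625 - 5764801 = 5625824 multiplications

Standard: 11390625 multiplications (225^3). Strassen: 5764801 multiplications (7^8, after padding to 256x256). Strassen reduces 8 recursive multiplications to 7 at each level.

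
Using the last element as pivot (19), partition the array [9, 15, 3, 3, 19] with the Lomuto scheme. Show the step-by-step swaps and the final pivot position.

Lomuto partition with pivot = 19:

Initial array: [9, 15, 3, 3, 19]

arr[0]=9 <= 19: swap with position 0, array becomes [9, 15, 3, 3, 19]
arr[1]=15 <= 19: swap with position 1, array becomes [9, 15, 3, 3, 19]
arr[2]=3 <= 19: swap with position 2, array becomes [9, 15, 3, 3, 19]
arr[3]=3 <= 19: swap with position 3, array becomes [9, 15, 3, 3, 19]

Place pivot at position 4: [9, 15, 3, 3, 19]
Pivot position: 4

After partitioning with pivot 19, the array becomes [9, 15, 3, 3, 19]. The pivot is placed at index 4. All elements to the left of the pivot are <= 19, and all elements to the right are > 19.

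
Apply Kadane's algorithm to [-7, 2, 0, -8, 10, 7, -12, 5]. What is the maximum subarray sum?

Using Kadane's algorithm on [-7, 2, 0, -8, 10, 7, -12, 5]:

Scanning through the array:
Position 1 (value 2): max_ending_here = 2, max_so_far = 2
Position 2 (value 0): max_ending_here = 2, max_so_far = 2
Position 3 (value -8): max_ending_here = -6, max_so_far = 2
Position 4 (value 10): max_ending_here = 10, max_so_far = 10
Position 5 (value 7): max_ending_here = 17, max_so_far = 17
Position 6 (value -12): max_ending_here = 5, max_so_far = 17
Position 7 (value 5): max_ending_here = 10, max_so_far = 17

Maximum subarray: [10, 7]
Maximum sum: 17

The maximum subarray is [10, 7] with sum 17. This subarray runs from index 4 to index 5.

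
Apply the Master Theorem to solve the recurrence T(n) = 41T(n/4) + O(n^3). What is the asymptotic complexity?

Master Theorem for T(n) = 41T(n/4) + O(n^3):

a = 41, b = 4, c = 3
log_b(a) = log_4(41) = 2.6788

Case 3: c = 3 > log_4(41) = 2.6788
T(n) = O(n^3) = O(n^3)

For T(n) = 41T(n/4) + O(n^3): log_4(41) = 2.6788. This is Case 3 of the Master Theorem (c > log_b(a), work dominated by root), giving O(n^3).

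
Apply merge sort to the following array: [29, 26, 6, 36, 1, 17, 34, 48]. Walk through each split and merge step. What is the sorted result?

Merge sort trace:

Split: [29, 26, 6, 36, 1, 17, 34, 48] -> [29, 26, 6, 36] and [1, 17, 34, 48]
  Split: [29, 26, 6, 36] -> [29, 26] and [6, 36]
    Split: [29, 26] -> [29] and [26]
    Merge: [29] + [26] -> [26, 29]
    Split: [6, 36] -> [6] and [36]
    Merge: [6] + [36] -> [6, 36]
  Merge: [26, 29] + [6, 36] -> [6, 26, 29, 36]
  Split: [1, 17, 34, 48] -> [1, 17] and [34, 48]
    Split: [1, 17] -> [1] and [17]
    Merge: [1] + [17] -> [1, 17]
    Split: [34, 48] -> [34] and [48]
    Merge: [34] + [48] -> [34, 48]
  Merge: [1, 17] + [34, 48] -> [1, 17, 34, 48]
Merge: [6, 26, 29, 36] + [1, 17, 34, 48] -> [1, 6, 17, 26, 29, 34, 36, 48]

Final sorted array: [1, 6, 17, 26, 29, 34, 36, 48]

The merge sort proceeds by recursively splitting the array and merging sorted halves.
After all merges, the sorted array is [1, 6, 17, 26, 29, 34, 36, 48].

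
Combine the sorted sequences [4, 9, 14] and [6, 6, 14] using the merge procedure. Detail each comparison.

Merging process:

Compare 4 vs 6: take 4 from left. Merged: [4]
Compare 9 vs 6: take 6 from right. Merged: [4, 6]
Compare 9 vs 6: take 6 from right. Merged: [4, 6, 6]
Compare 9 vs 14: take 9 from left. Merged: [4, 6, 6, 9]
Compare 14 vs 14: take 14 from left. Merged: [4, 6, 6, 9, 14]
Append remaining from right: [14]. Merged: [4, 6, 6, 9, 14, 14]

Final merged array: [4, 6, 6, 9, 14, 14]
Total comparisons: 5

The merged array is [4, 6, 6, 9, 14, 14], requiring 5 comparisons. The merge step runs in O(n) time where n is the total number of elements.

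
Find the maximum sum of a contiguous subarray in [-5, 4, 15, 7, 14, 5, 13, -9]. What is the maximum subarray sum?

Using Kadane's algorithm on [-5, 4, 15, 7, 14, 5, 13, -9]:

Scanning through the array:
Position 1 (value 4): max_ending_here = 4, max_so_far = 4
Position 2 (value 15): max_ending_here = 19, max_so_far = 19
Position 3 (value 7): max_ending_here = 26, max_so_far = 26
Position 4 (value 14): max_ending_here = 40, max_so_far = 40
Position 5 (value 5): max_ending_here = 45, max_so_far = 45
Position 6 (value 13): max_ending_here = 58, max_so_far = 58
Position 7 (value -9): max_ending_here = 49, max_so_far = 58

Maximum subarray: [4, 15, 7, 14, 5, 13]
Maximum sum: 58

The maximum subarray is [4, 15, 7, 14, 5, 13] with sum 58. This subarray runs from index 1 to index 6.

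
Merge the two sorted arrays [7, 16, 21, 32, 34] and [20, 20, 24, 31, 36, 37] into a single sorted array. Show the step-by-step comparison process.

Merging process:

Compare 7 vs 20: take 7 from left. Merged: [7]
Compare 16 vs 20: take 16 from left. Merged: [7, 16]
Compare 21 vs 20: take 20 from right. Merged: [7, 16, 20]
Compare 21 vs 20: take 20 from right. Merged: [7, 16, 20, 20]
Compare 21 vs 24: take 21 from left. Merged: [7, 16, 20, 20, 21]
Compare 32 vs 24: take 24 from right. Merged: [7, 16, 20, 20, 21, 24]
Compare 32 vs 31: take 31 from right. Merged: [7, 16, 20, 20, 21, 24, 31]
Compare 32 vs 36: take 32 from left. Merged: [7, 16, 20, 20, 21, 24, 31, 32]
Compare 34 vs 36: take 34 from left. Merged: [7, 16, 20, 20, 21, 24, 31, 32, 34]
Append remaining from right: [36, 37]. Merged: [7, 16, 20, 20, 21, 24, 31, 32, 34, 36, 37]

Final merged array: [7, 16, 20, 20, 21, 24, 31, 32, 34, 36, 37]
Total comparisons: 9

The merged array is [7, 16, 20, 20, 21, 24, 31, 32, 34, 36, 37], requiring 9 comparisons. The merge step runs in O(n) time where n is the total number of elements.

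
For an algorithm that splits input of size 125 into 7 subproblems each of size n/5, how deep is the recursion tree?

For divide and conquer with division factor 5:

Problem sizes at each level:
Level 0: 125
Level 1: 25
Level 2: 5
Level 3: 1

The root is level 0 and the size-1 base case is level 3 (the tree spans levels 0 through 3, i.e. 4 levels counting the root), so the depth is the number of divisions: log_5(125) = 3

The recursion tree depth is log_5(125) = 3. At each level, the problem size is divided by 5, so it takes 3 divisions to reduce to a base case of size 1. The algorithm makes 7 recursive calls at each level.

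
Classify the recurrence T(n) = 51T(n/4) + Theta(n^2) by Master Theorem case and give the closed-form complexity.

Master Theorem for T(n) = 51T(n/4) + O(n^2):

a = 51, b = 4, c = 2
log_b(a) = log_4(51) = 2.8362

Case 1: c = 2 < log_4(51) = 2.8362
T(n) = O(n^(log_4 51))

For T(n) = 51T(n/4) + O(n^2): log_4(51) = 2.8362. This is Case 1 of the Master Theorem (c < log_b(a), work dominated by leaves), giving O(n^(log_4 51)).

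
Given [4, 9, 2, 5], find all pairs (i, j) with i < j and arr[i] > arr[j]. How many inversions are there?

Finding inversions in [4, 9, 2, 5]:

(0, 2): arr[0]=4 > arr[2]=2
(1, 2): arr[1]=9 > arr[2]=2
(1, 3): arr[1]=9 > arr[3]=5

Total inversions: 3

The array has 3 inversion(s): (0,2), (1,2), (1,3). Each pair (i,j) satisfies i < j and arr[i] > arr[j].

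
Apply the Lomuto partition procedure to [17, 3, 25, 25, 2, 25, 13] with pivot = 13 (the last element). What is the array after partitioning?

Lomuto partition with pivot = 13:

Initial array: [17, 3, 25, 25, 2, 25, 13]

arr[0]=17 > 13: no swap
arr[1]=3 <= 13: swap with position 0, array becomes [3, 17, 25, 25, 2, 25, 13]
arr[2]=25 > 13: no swap
arr[3]=25 > 13: no swap
arr[4]=2 <= 13: swap with position 1, array becomes [3, 2, 25, 25, 17, 25, 13]
arr[5]=25 > 13: no swap

Place pivot at position 2: [3, 2, 13, 25, 17, 25, 25]
Pivot position: 2

After partitioning with pivot 13, the array becomes [3, 2, 13, 25, 17, 25, 25]. The pivot is placed at index 2. All elements to the left of the pivot are <= 13, and all elements to the right are > 13.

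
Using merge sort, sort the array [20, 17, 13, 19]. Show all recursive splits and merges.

Merge sort trace:

Split: [20, 17, 13, 19] -> [20, 17] and [13, 19]
  Split: [20, 17] -> [20] and [17]
  Merge: [20] + [17] -> [17, 20]
  Split: [13, 19] -> [13] and [19]
  Merge: [13] + [19] -> [13, 19]
Merge: [17, 20] + [13, 19] -> [13, 17, 19, 20]

Final sorted array: [13, 17, 19, 20]

The merge sort proceeds by recursively splitting the array and merging sorted halves.
After all merges, the sorted array is [13, 17, 19, 20].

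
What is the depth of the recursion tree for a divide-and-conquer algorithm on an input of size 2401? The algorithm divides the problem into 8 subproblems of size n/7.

For divide and conquer with division factor 7:

Problem sizes at each level:
Level 0: 2401
Level 1: 343
Level 2: 49
Level 3: 7
Level 4: 1

The root is level 0 and the size-1 base case is level 4 (the tree spans levels 0 through 4, i.e. 5 levels counting the root), so the depth is the number of divisions: log_7(2401) = 4

The recursion tree depth is log_7(2401) = 4. At each level, the problem size is divided by 7, so it takes 4 divisions to reduce to a base case of size 1. The algorithm makes 8 recursive calls at each level.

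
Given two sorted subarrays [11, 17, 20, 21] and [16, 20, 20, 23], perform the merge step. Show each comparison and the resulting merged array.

Merging process:

Compare 11 vs 16: take 11 from left. Merged: [11]
Compare 17 vs 16: take 16 from right. Merged: [11, 16]
Compare 17 vs 20: take 17 from left. Merged: [11, 16, 17]
Compare 20 vs 20: take 20 from left. Merged: [11, 16, 17, 20]
Compare 21 vs 20: take 20 from right. Merged: [11, 16, 17, 20, 20]
Compare 21 vs 20: take 20 from right. Merged: [11, 16, 17, 20, 20, 20]
Compare 21 vs 23: take 21 from left. Merged: [11, 16, 17, 20, 20, 20, 21]
Append remaining from right: [23]. Merged: [11, 16, 17, 20, 20, 20, 21, 23]

Final merged array: [11, 16, 17, 20, 20, 20, 21, 23]
Total comparisons: 7

The merged array is [11, 16, 17, 20, 20, 20, 21, 23], requiring 7 comparisons. The merge step runs in O(n) time where n is the total number of elements.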